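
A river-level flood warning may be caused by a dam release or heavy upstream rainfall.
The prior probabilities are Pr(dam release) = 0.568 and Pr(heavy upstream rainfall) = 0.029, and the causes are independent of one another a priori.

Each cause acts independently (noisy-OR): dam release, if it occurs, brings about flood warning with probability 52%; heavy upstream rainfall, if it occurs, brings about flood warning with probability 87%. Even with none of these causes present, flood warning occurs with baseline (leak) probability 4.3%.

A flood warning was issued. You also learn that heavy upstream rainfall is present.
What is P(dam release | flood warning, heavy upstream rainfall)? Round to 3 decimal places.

Under noisy-OR, P(flood warning | causes) = 1 − (1−0.043)·∏(1−qᵢ) over the active causes.
Numerator (weight on configurations with dam release): 0.940283×0.568 = 0.534081
Denominator P(flood warning | heavy upstream rainfall): 0.87559×0.432 + 0.940283×0.568 = 0.912336
P(dam release | flood warning, heavy upstream rainfall) = 0.534081/0.912336 ≈ 0.585

P(dam release | flood warning, heavy upstream rainfall) ≈ 0.585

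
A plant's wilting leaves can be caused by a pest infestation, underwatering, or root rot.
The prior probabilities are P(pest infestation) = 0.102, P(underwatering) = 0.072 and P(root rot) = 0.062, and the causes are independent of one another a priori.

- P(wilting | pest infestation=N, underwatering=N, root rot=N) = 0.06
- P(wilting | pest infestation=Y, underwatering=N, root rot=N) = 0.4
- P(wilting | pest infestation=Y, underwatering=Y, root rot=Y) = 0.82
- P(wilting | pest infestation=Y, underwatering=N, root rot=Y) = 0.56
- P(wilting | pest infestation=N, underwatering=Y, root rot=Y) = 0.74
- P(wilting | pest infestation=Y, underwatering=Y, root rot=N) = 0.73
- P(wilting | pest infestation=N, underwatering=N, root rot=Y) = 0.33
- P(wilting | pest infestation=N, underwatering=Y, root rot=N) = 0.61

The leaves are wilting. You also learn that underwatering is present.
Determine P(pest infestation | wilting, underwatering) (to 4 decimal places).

P(pest infestation | wilting, underwatering) ≈ 0.1191

Numerator (weight on configurations with pest infestation): 0.069843 + 0.005186 = 0.075029
Denominator P(wilting | underwatering): 0.61×0.898×0.938 + 0.74×0.898×0.062 + 0.73×0.102×0.938 + 0.82×0.102×0.062 = 0.630047
Posterior = 0.075029 / 0.630047 ≈ 0.1191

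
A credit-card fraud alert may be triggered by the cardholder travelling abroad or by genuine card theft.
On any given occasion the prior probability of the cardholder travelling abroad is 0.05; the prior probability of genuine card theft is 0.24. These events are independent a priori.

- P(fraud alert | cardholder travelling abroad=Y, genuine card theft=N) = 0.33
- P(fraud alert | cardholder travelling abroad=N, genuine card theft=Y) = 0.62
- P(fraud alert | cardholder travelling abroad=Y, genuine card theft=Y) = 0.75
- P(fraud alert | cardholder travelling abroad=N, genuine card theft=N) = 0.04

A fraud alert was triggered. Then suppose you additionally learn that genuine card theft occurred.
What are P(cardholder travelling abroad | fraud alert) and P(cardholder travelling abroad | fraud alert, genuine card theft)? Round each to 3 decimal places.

P(cardholder travelling abroad | fraud alert) ≈ 0.112; P(cardholder travelling abroad | fraud alert, genuine card theft) ≈ 0.060

Sum P(fraud alert|·) weighted by the priors over the 4 (cardholder travelling abroad, genuine card theft) configurations:
  P(fraud alert) = 0.04*0.95*0.76 + 0.62*0.95*0.24 + 0.33*0.05*0.76 + 0.75*0.05*0.24
        = 0.028880 + 0.141360 + 0.012540 + 0.009000 = 0.191780
Keeping only the cardholder travelling abroad-present terms gives 0.021540, so
  P(cardholder travelling abroad | fraud alert) = 0.021540 / 0.191780 ≈ 0.112

With the extra evidence:
P(fraud alert | genuine card theft) = 0.62*0.95 + 0.75*0.05 = 0.589000 + 0.037500 = 0.626500
The cardholder travelling abroad-present share is 0.75*0.05 = 0.037500.
Hence the posterior is 0.037500/0.626500 ≈ 0.060.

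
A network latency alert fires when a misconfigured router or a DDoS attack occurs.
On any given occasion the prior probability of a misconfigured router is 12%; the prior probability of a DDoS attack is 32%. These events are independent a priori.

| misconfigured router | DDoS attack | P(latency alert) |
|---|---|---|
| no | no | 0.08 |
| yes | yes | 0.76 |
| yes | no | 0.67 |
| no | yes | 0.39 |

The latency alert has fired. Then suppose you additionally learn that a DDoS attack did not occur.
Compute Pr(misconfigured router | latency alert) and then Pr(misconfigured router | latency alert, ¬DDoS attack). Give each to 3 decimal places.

Pr(misconfigured router | latency alert) ≈ 0.347; Pr(misconfigured router | latency alert, ¬DDoS attack) ≈ 0.533

P(latency alert) = 0.08*0.88*0.68 + 0.39*0.88*0.32 + 0.67*0.12*0.68 + 0.76*0.12*0.32 = 0.047872 + 0.109824 + 0.054672 + 0.029184 = 0.241552
Of this, 0.083856 comes from 0.054672 + 0.029184 (the misconfigured router=true cases).
So P(misconfigured router | latency alert) = 0.083856/0.241552 ≈ 0.347.

Now condition on the additional information:
Weight on misconfigured router=true, given the evidence: 0.67×0.12 = 0.080400
Denominator P(latency alert | ¬DDoS attack): 0.08×0.88 + 0.67×0.12 = 0.150800
P(misconfigured router | latency alert, ¬DDoS attack) = 0.080400/0.150800 ≈ 0.533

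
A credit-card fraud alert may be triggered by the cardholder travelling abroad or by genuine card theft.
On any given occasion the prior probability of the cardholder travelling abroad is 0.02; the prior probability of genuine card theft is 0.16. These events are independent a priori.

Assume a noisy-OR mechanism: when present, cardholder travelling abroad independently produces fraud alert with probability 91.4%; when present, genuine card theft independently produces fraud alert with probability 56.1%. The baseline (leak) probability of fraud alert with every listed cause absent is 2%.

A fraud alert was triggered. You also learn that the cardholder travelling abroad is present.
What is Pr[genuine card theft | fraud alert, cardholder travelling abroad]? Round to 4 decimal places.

Under noisy-OR, P(fraud alert | causes) = 1 − (1−0.02)·∏(1−qᵢ) over the active causes.
Weight on genuine card theft=true, given the evidence: 0.963001×0.16 = 0.154080
Denominator P(fraud alert | cardholder travelling abroad): 0.91572×0.84 + 0.963001×0.16 = 0.923285
P(genuine card theft | fraud alert, cardholder travelling abroad) = 0.154080/0.923285 ≈ 0.1669

Pr[genuine card theft | fraud alert, cardholder travelling abroad] ≈ 0.1669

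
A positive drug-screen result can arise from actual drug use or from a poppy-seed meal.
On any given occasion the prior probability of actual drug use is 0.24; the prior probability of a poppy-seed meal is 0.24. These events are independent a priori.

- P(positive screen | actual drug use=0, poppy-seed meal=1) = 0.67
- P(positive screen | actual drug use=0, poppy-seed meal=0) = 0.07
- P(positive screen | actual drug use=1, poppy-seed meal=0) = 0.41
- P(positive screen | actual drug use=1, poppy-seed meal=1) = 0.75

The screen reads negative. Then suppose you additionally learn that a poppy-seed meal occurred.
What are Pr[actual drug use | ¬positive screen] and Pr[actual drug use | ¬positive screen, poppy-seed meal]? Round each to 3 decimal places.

Pr[actual drug use | ¬positive screen] ≈ 0.170; Pr[actual drug use | ¬positive screen, poppy-seed meal] ≈ 0.193

P(¬positive screen) = 0.93*0.76*0.76 + 0.33*0.76*0.24 + 0.59*0.24*0.76 + 0.25*0.24*0.24 = 0.537168 + 0.060192 + 0.107616 + 0.014400 = 0.719376
Restricting to configurations with actual drug use present: 0.107616 + 0.014400 = 0.122016.
Hence the posterior is 0.122016/0.719376 ≈ 0.170.

Now condition on the additional information:
Numerator (weight on configurations with actual drug use): 0.25×0.24 = 0.060000
The normalizing constant is 0.33×0.76 + 0.25×0.24 = 0.310800
P(actual drug use | ¬positive screen, poppy-seed meal) = 0.060000/0.310800 ≈ 0.193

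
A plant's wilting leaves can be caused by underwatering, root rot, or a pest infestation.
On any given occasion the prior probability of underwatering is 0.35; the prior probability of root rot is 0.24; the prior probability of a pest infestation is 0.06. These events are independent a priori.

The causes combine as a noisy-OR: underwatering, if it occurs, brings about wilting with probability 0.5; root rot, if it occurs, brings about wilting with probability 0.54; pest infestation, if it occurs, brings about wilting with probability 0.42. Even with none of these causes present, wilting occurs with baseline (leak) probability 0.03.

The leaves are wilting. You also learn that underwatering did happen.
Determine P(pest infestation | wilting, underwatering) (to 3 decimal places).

P(pest infestation | wilting, underwatering) ≈ 0.077

Under noisy-OR, P(wilting | causes) = 1 − (1−0.03)·∏(1−qᵢ) over the active causes.
P(wilting | underwatering) = 0.515*0.76*0.94 + 0.7187*0.76*0.06 + 0.7769*0.24*0.94 + 0.870602*0.24*0.06 = 0.367916 + 0.032773 + 0.175269 + 0.012537 = 0.588495
The pest infestation-present share is 0.032773 + 0.012537 = 0.045310.
P(pest infestation | wilting, underwatering) = 0.045310 / 0.588495 ≈ 0.077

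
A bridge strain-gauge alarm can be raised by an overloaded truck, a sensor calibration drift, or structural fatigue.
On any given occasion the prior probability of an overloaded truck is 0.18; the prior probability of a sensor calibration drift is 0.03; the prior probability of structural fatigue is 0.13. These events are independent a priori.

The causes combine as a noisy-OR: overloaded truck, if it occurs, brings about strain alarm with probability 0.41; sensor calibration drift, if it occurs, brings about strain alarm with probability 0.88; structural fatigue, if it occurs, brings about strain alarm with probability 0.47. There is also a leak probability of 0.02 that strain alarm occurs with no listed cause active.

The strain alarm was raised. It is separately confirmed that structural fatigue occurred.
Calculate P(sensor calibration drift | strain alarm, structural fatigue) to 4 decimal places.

Under noisy-OR, P(strain alarm | causes) = 1 − (1−0.02)·∏(1−qᵢ) over the active causes.
Numerator (weight on configurations with sensor calibration drift): 0.023067 + 0.005201 = 0.028268
The normalizing constant is 0.4806·0.82·0.97 + 0.937672·0.82·0.03 + 0.693554·0.18·0.97 + 0.963226·0.18·0.03 = 0.531632
P(sensor calibration drift | strain alarm, structural fatigue) = 0.028268/0.531632 ≈ 0.0532

P(sensor calibration drift | strain alarm, structural fatigue) ≈ 0.0532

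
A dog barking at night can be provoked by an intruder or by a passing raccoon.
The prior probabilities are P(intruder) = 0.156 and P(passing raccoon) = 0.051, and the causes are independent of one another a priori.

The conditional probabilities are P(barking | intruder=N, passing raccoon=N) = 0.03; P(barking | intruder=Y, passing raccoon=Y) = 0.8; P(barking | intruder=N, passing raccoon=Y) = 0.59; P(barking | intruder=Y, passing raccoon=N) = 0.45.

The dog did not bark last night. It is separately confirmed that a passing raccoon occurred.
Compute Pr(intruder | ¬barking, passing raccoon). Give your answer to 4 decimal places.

Numerator (weight on configurations with intruder): 0.2*0.156 = 0.031200
Normalizer over all consistent configurations: 0.41*0.844 + 0.2*0.156 = 0.377240
P(intruder | ¬barking, passing raccoon) = 0.031200/0.377240 ≈ 0.0827

Pr(intruder | ¬barking, passing raccoon) ≈ 0.0827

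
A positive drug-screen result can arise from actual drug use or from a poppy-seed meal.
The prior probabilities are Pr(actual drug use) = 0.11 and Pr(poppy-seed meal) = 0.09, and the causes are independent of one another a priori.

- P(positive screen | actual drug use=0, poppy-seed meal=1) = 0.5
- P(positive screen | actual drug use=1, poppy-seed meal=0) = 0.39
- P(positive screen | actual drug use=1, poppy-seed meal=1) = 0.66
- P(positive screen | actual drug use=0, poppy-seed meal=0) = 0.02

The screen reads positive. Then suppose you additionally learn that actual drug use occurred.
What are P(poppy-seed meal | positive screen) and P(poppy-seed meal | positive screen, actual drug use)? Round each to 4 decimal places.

P(positive screen) = 0.02·0.89·0.91 + 0.5·0.89·0.09 + 0.39·0.11·0.91 + 0.66·0.11·0.09 = 0.016198 + 0.040050 + 0.039039 + 0.006534 = 0.101821
Of this, 0.046584 comes from 0.040050 + 0.006534 (the poppy-seed meal=true cases).
Hence the posterior is 0.046584/0.101821 ≈ 0.4575.

With the extra evidence:
P(positive screen | actual drug use) = 0.39·0.91 + 0.66·0.09 = 0.354900 + 0.059400 = 0.414300
The poppy-seed meal-present share is 0.66·0.09 = 0.059400.
Hence the posterior is 0.059400/0.414300 ≈ 0.1434.
Conditioning on actual drug use lowers the posterior on poppy-seed meal: the classic explaining-away effect in a common-effect structure.

P(poppy-seed meal | positive screen) ≈ 0.4575; P(poppy-seed meal | positive screen, actual drug use) ≈ 0.1434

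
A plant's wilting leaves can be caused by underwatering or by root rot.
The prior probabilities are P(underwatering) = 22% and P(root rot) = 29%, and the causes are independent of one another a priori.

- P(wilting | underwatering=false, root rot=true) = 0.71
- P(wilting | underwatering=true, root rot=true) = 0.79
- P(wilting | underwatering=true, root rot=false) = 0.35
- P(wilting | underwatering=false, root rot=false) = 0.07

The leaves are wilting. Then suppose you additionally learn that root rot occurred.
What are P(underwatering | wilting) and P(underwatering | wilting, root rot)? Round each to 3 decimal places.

P(underwatering | wilting) ≈ 0.345; P(underwatering | wilting, root rot) ≈ 0.239

Sum P(wilting|·) weighted by the priors over the 4 (underwatering, root rot) configurations:
  P(wilting) = 0.07·0.78·0.71 + 0.71·0.78·0.29 + 0.35·0.22·0.71 + 0.79·0.22·0.29
        = 0.038766 + 0.160602 + 0.054670 + 0.050402 = 0.304440
The terms with underwatering present sum to 0.105072, so
  P(underwatering | wilting) = 0.105072 / 0.304440 ≈ 0.345

Now also conditioning on root rot=true:
Numerator (weight on configurations with underwatering): 0.79×0.22 = 0.173800
Denominator P(wilting | root rot): 0.71×0.78 + 0.79×0.22 = 0.727600
P(underwatering | wilting, root rot) = 0.173800/0.727600 ≈ 0.239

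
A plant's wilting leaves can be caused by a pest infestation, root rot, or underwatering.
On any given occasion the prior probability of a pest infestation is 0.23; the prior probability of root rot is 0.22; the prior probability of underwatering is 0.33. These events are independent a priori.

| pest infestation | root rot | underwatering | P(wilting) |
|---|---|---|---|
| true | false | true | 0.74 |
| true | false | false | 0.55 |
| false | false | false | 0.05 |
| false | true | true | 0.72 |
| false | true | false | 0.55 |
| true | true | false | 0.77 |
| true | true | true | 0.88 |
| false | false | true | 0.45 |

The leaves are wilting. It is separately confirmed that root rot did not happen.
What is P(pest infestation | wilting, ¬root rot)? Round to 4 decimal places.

Sum P(wilting|·) weighted by the priors over the 4 (pest infestation, underwatering) configurations:
  P(wilting | ¬root rot) = 0.05*0.77*0.67 + 0.45*0.77*0.33 + 0.55*0.23*0.67 + 0.74*0.23*0.33
        = 0.025795 + 0.114345 + 0.084755 + 0.056166 = 0.281061
Configurations with pest infestation contribute 0.140921, so
  P(pest infestation | wilting, ¬root rot) = 0.140921 / 0.281061 ≈ 0.5014

P(pest infestation | wilting, ¬root rot) ≈ 0.5014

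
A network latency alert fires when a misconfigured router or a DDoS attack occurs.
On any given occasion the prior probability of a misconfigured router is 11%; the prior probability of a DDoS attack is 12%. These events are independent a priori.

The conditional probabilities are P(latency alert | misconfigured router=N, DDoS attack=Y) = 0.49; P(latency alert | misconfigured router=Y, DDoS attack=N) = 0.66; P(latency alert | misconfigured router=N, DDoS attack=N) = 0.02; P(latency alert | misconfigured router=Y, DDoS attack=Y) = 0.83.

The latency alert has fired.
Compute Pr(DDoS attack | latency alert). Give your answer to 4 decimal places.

Pr(DDoS attack | latency alert) ≈ 0.4431

Weight on DDoS attack=true, given the evidence: 0.052332 + 0.010956 = 0.063288
Normalizer over all consistent configurations: 0.02×0.89×0.88 + 0.49×0.89×0.12 + 0.66×0.11×0.88 + 0.83×0.11×0.12 = 0.142840
Posterior = 0.063288 / 0.142840 ≈ 0.4431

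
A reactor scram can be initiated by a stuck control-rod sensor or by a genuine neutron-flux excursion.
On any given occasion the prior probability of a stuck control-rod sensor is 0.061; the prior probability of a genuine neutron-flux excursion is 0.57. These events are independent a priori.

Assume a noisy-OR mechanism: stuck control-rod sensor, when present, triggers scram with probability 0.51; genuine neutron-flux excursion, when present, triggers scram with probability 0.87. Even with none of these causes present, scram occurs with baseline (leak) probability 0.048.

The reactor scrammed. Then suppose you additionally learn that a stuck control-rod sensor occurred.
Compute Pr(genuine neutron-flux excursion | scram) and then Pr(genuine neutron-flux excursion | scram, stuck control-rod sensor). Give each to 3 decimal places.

Pr(genuine neutron-flux excursion | scram) ≈ 0.938; Pr(genuine neutron-flux excursion | scram, stuck control-rod sensor) ≈ 0.700

Under noisy-OR, P(scram | causes) = 1 − (1−0.048)·∏(1−qᵢ) over the active causes.
P(scram) = 0.048·0.939·0.43 + 0.87624·0.939·0.57 + 0.53352·0.061·0.43 + 0.939358·0.061·0.57 = 0.019381 + 0.468990 + 0.013994 + 0.032661 = 0.535026
The genuine neutron-flux excursion-present share is 0.468990 + 0.032661 = 0.501651.
Hence the posterior is 0.501651/0.535026 ≈ 0.938.

Now also conditioning on stuck control-rod sensor=true:
P(scram | stuck control-rod sensor) = 0.53352*0.43 + 0.939358*0.57 = 0.229414 + 0.535434 = 0.764848
Of this, 0.535434 comes from 0.939358*0.57 (the genuine neutron-flux excursion=true cases).
P(genuine neutron-flux excursion | scram, stuck control-rod sensor) = 0.535434 / 0.764848 ≈ 0.700
This is intercausal reasoning (explaining away): once stuck control-rod sensor accounts for the scram, genuine neutron-flux excursion becomes less likely.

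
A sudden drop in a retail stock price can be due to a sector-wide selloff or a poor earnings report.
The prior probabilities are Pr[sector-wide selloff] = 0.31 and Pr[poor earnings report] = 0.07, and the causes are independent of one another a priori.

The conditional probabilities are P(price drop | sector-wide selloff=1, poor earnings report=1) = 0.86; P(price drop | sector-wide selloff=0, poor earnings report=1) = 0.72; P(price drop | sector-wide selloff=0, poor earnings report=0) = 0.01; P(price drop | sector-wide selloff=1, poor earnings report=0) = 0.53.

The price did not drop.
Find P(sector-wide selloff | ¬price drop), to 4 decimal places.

By total probability over the 4 (sector-wide selloff, poor earnings report) configurations:
  P(¬price drop) = 0.99×0.69×0.93 + 0.28×0.69×0.07 + 0.47×0.31×0.93 + 0.14×0.31×0.07
        = 0.635283 + 0.013524 + 0.135501 + 0.003038 = 0.787346
Keeping only the sector-wide selloff-present terms gives 0.138539, so
  P(sector-wide selloff | ¬price drop) = 0.138539 / 0.787346 ≈ 0.1760

P(sector-wide selloff | ¬price drop) ≈ 0.1760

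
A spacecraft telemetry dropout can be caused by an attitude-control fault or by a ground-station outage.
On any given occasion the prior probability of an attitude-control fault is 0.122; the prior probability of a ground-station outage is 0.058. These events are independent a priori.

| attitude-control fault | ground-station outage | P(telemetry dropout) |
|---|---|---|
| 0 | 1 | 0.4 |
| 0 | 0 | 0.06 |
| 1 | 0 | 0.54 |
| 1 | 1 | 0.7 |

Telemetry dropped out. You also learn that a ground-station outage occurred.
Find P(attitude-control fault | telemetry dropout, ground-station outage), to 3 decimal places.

P(telemetry dropout | ground-station outage) = 0.4·0.878 + 0.7·0.122 = 0.351200 + 0.085400 = 0.436600
Of this, 0.085400 comes from 0.7·0.122 (the attitude-control fault=true cases).
P(attitude-control fault | telemetry dropout, ground-station outage) = 0.085400 / 0.436600 ≈ 0.196

P(attitude-control fault | telemetry dropout, ground-station outage) ≈ 0.196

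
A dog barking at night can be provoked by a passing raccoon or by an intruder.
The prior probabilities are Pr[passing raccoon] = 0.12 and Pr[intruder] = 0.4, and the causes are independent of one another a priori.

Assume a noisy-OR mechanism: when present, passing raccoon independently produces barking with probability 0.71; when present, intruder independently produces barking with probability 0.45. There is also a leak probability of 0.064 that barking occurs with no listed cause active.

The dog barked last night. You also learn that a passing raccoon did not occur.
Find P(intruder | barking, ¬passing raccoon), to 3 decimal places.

Under noisy-OR, P(barking | causes) = 1 − (1−0.064)·∏(1−qᵢ) over the active causes.
For the numerator, keep only intruder=true terms: 0.4852*0.4 = 0.194080
Normalizer over all consistent configurations: 0.064*0.6 + 0.4852*0.4 = 0.232480
Posterior = 0.194080 / 0.232480 ≈ 0.835

P(intruder | barking, ¬passing raccoon) ≈ 0.835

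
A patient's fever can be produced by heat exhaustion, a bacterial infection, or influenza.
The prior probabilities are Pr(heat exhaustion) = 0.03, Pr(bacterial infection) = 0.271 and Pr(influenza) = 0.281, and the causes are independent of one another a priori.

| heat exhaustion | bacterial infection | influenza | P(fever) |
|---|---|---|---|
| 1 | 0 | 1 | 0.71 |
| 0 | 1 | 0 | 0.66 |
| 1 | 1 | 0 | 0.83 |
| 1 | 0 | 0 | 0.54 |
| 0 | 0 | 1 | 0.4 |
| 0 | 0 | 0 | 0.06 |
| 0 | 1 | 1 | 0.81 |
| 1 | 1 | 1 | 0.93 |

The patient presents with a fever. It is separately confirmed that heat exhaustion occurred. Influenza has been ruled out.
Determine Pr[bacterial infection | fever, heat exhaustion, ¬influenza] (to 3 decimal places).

Pr[bacterial infection | fever, heat exhaustion, ¬influenza] ≈ 0.364

P(fever | heat exhaustion, ¬influenza) = 0.54*0.729 + 0.83*0.271 = 0.393660 + 0.224930 = 0.618590
Of this, 0.224930 comes from 0.83*0.271 (the bacterial infection=true cases).
P(bacterial infection | fever, heat exhaustion, ¬influenza) = 0.224930 / 0.618590 ≈ 0.364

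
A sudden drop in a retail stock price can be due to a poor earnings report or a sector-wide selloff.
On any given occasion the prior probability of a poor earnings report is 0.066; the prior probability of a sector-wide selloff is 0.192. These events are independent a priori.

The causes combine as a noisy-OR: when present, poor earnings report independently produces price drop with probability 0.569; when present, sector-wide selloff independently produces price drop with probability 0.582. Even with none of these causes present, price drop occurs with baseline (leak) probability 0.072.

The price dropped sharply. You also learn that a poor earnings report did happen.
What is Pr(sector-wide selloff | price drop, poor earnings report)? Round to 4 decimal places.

Under noisy-OR, P(price drop | causes) = 1 − (1−0.072)·∏(1−qᵢ) over the active causes.
P(price drop | poor earnings report) = 0.600032×0.808 + 0.832813×0.192 = 0.484826 + 0.159900 = 0.644726
Of this, 0.159900 comes from 0.832813×0.192 (the sector-wide selloff=true cases).
Hence the posterior is 0.159900/0.644726 ≈ 0.2480.

Pr(sector-wide selloff | price drop, poor earnings report) ≈ 0.2480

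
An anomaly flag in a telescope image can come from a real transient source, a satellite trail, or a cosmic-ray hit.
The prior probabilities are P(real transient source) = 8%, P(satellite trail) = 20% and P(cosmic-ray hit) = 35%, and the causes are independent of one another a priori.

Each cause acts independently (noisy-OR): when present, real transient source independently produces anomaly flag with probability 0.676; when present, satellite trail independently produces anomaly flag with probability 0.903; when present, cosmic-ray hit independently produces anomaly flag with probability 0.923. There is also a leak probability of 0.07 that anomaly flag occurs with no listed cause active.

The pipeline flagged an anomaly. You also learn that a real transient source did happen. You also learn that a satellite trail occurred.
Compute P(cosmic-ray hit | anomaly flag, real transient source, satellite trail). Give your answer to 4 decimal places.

P(cosmic-ray hit | anomaly flag, real transient source, satellite trail) ≈ 0.3563

Under noisy-OR, P(anomaly flag | causes) = 1 − (1−0.07)·∏(1−qᵢ) over the active causes.
By total probability over both values of cosmic-ray hit:
  P(anomaly flag | real transient source, satellite trail) = 0.970772×0.65 + 0.997749×0.35
        = 0.631002 + 0.349212 = 0.980214
Configurations with cosmic-ray hit contribute 0.349212, so
  P(cosmic-ray hit | anomaly flag, real transient source, satellite trail) = 0.349212 / 0.980214 ≈ 0.3563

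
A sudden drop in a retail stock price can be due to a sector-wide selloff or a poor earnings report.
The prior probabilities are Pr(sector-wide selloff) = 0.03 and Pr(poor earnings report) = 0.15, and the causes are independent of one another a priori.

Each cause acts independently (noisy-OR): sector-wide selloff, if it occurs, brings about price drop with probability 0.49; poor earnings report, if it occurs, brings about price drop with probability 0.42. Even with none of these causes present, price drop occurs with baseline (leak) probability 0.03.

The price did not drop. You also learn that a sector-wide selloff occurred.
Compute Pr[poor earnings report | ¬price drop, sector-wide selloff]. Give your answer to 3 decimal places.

Pr[poor earnings report | ¬price drop, sector-wide selloff] ≈ 0.093

Under noisy-OR, P(price drop | causes) = 1 − (1−0.03)·∏(1−qᵢ) over the active causes.
P(¬price drop | sector-wide selloff) = 0.4947×0.85 + 0.286926×0.15 = 0.420495 + 0.043039 = 0.463534
Of this, 0.043039 comes from 0.286926×0.15 (the poor earnings report=true cases).
So P(poor earnings report | ¬price drop, sector-wide selloff) = 0.043039/0.463534 ≈ 0.093.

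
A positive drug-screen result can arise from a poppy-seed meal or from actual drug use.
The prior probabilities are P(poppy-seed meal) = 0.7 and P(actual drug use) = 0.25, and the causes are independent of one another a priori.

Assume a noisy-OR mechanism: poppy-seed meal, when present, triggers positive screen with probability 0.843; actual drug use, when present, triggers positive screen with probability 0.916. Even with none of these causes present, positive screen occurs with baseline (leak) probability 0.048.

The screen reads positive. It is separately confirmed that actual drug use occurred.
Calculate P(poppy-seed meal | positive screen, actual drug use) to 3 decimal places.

Under noisy-OR, P(positive screen | causes) = 1 − (1−0.048)·∏(1−qᵢ) over the active causes.
For the numerator, keep only poppy-seed meal=true terms: 0.987445×0.7 = 0.691211
Normalizer over all consistent configurations: 0.920032×0.3 + 0.987445×0.7 = 0.967221
P(poppy-seed meal | positive screen, actual drug use) = 0.691211/0.967221 ≈ 0.715

P(poppy-seed meal | positive screen, actual drug use) ≈ 0.715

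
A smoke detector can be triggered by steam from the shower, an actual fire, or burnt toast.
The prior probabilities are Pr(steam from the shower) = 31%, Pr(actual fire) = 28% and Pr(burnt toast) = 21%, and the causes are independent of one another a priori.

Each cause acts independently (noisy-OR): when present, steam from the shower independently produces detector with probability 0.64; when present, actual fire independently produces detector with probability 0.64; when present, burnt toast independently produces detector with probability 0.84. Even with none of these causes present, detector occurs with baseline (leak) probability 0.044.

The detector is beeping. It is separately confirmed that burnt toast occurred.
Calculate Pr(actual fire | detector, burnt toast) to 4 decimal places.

Pr(actual fire | detector, burnt toast) ≈ 0.2976

Under noisy-OR, P(detector | causes) = 1 − (1−0.044)·∏(1−qᵢ) over the active causes.
P(detector | burnt toast) = 0.84704*0.69*0.72 + 0.944934*0.69*0.28 + 0.944934*0.31*0.72 + 0.980176*0.31*0.28 = 0.420809 + 0.182561 + 0.210909 + 0.085079 = 0.899358
The actual fire-present share is 0.182561 + 0.085079 = 0.267640.
So P(actual fire | detector, burnt toast) = 0.267640/0.899358 ≈ 0.2976.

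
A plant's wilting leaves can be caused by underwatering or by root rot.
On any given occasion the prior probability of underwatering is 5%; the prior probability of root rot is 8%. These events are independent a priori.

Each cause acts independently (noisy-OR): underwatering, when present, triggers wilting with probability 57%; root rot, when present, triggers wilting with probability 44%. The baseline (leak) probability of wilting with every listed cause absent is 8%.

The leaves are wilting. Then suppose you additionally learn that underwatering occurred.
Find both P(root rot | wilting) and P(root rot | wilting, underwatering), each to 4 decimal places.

Under noisy-OR, P(wilting | causes) = 1 − (1−0.08)·∏(1−qᵢ) over the active causes.
Numerator (weight on configurations with root rot): 0.036845 + 0.003114 = 0.039959
The normalizing constant is 0.08*0.95*0.92 + 0.4848*0.95*0.08 + 0.6044*0.05*0.92 + 0.778464*0.05*0.08 = 0.137681
P(root rot | wilting) = 0.039959/0.137681 ≈ 0.2902

Now condition on the additional information:
Sum P(wilting|·) weighted by the priors over both values of root rot:
  P(wilting | underwatering) = 0.6044×0.92 + 0.778464×0.08
        = 0.556048 + 0.062277 = 0.618325
The terms with root rot present sum to 0.062277, so
  P(root rot | wilting, underwatering) = 0.062277 / 0.618325 ≈ 0.1007

P(root rot | wilting) ≈ 0.2902; P(root rot | wilting, underwatering) ≈ 0.1007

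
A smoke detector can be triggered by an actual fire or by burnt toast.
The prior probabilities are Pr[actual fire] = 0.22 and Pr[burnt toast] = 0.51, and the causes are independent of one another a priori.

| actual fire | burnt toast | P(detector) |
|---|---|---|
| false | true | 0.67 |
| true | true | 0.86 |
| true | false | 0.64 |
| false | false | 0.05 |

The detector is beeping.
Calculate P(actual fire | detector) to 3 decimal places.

P(actual fire | detector) ≈ 0.367

Sum P(detector|·) weighted by the priors over the 4 (actual fire, burnt toast) configurations:
  P(detector) = 0.05×0.78×0.49 + 0.67×0.78×0.51 + 0.64×0.22×0.49 + 0.86×0.22×0.51
        = 0.019110 + 0.266526 + 0.068992 + 0.096492 = 0.451120
Configurations with actual fire contribute 0.165484, so
  P(actual fire | detector) = 0.165484 / 0.451120 ≈ 0.367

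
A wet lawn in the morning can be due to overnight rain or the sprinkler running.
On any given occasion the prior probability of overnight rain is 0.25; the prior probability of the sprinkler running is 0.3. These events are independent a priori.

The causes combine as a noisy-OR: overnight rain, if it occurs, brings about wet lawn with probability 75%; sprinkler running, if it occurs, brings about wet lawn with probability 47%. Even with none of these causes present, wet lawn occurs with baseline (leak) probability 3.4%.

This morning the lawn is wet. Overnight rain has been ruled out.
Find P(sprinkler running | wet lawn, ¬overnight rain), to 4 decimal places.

P(sprinkler running | wet lawn, ¬overnight rain) ≈ 0.8602

Under noisy-OR, P(wet lawn | causes) = 1 − (1−0.034)·∏(1−qᵢ) over the active causes.
Sum P(wet lawn|·) weighted by the priors over both values of sprinkler running:
  P(wet lawn | ¬overnight rain) = 0.034*0.7 + 0.48802*0.3
        = 0.023800 + 0.146406 = 0.170206
The terms with sprinkler running present sum to 0.146406, so
  P(sprinkler running | wet lawn, ¬overnight rain) = 0.146406 / 0.170206 ≈ 0.8602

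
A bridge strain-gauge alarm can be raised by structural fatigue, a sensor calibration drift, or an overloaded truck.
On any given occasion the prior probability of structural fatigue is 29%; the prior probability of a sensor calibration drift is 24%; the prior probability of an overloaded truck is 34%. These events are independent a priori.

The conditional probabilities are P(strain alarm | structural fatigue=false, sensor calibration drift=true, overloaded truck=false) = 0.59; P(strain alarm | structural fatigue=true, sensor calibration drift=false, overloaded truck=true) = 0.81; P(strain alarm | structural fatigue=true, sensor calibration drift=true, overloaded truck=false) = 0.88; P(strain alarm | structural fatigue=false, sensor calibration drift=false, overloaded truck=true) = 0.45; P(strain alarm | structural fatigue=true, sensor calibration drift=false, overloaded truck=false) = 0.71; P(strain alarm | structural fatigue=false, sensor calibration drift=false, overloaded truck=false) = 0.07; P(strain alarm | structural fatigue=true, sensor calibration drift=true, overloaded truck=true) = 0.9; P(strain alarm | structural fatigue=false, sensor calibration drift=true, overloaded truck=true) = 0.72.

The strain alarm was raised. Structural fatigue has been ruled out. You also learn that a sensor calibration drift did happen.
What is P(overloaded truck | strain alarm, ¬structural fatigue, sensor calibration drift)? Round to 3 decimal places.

P(overloaded truck | strain alarm, ¬structural fatigue, sensor calibration drift) ≈ 0.386

Enumerate both values of overloaded truck and weight by the priors:
  P(strain alarm | ¬structural fatigue, sensor calibration drift) = 0.59*0.66 + 0.72*0.34
        = 0.389400 + 0.244800 = 0.634200
Configurations with overloaded truck contribute 0.244800, so
  P(overloaded truck | strain alarm, ¬structural fatigue, sensor calibration drift) = 0.244800 / 0.634200 ≈ 0.386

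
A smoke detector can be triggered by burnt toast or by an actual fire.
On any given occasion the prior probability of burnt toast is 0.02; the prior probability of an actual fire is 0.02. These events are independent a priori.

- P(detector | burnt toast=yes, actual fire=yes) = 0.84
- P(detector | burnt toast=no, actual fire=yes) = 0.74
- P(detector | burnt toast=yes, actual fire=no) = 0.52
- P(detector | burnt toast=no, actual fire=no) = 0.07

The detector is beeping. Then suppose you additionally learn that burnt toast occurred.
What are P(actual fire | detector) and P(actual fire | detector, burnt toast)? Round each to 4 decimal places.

By total probability over the 4 (burnt toast, actual fire) configurations:
  P(detector) = 0.07*0.98*0.98 + 0.74*0.98*0.02 + 0.52*0.02*0.98 + 0.84*0.02*0.02
        = 0.067228 + 0.014504 + 0.010192 + 0.000336 = 0.092260
Keeping only the actual fire-present terms gives 0.014840, so
  P(actual fire | detector) = 0.014840 / 0.092260 ≈ 0.1608

With the extra evidence:
Sum P(detector|·) weighted by the priors over both values of actual fire:
  P(detector | burnt toast) = 0.52·0.98 + 0.84·0.02
        = 0.509600 + 0.016800 = 0.526400
Keeping only the actual fire-present terms gives 0.016800, so
  P(actual fire | detector, burnt toast) = 0.016800 / 0.526400 ≈ 0.0319
This is intercausal reasoning (explaining away): once burnt toast accounts for the detector, actual fire becomes less likely.

P(actual fire | detector) ≈ 0.1608; P(actual fire | detector, burnt toast) ≈ 0.0319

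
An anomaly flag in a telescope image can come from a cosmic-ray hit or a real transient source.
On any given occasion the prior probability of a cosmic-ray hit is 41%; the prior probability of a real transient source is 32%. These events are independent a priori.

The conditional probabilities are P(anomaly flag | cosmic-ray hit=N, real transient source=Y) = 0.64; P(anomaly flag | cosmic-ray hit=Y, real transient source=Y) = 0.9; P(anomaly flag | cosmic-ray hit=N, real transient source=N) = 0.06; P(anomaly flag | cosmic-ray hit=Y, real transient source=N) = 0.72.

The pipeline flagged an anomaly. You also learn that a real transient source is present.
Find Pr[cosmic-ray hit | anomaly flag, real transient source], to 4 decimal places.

Numerator (weight on configurations with cosmic-ray hit): 0.9×0.41 = 0.369000
Normalizer over all consistent configurations: 0.64×0.59 + 0.9×0.41 = 0.746600
Posterior = 0.369000 / 0.746600 ≈ 0.4942

Pr[cosmic-ray hit | anomaly flag, real transient source] ≈ 0.4942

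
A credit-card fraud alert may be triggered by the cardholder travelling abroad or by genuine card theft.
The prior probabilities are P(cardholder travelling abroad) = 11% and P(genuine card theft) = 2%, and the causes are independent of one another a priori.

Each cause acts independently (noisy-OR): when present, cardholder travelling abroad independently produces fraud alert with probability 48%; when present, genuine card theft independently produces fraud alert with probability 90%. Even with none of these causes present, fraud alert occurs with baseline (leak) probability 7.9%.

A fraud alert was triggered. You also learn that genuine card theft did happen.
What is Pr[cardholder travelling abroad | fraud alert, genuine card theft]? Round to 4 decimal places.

Under noisy-OR, P(fraud alert | causes) = 1 − (1−0.079)·∏(1−qᵢ) over the active causes.
By total probability over both values of cardholder travelling abroad:
  P(fraud alert | genuine card theft) = 0.9079×0.89 + 0.952108×0.11
        = 0.808031 + 0.104732 = 0.912763
The terms with cardholder travelling abroad present sum to 0.104732, so
  P(cardholder travelling abroad | fraud alert, genuine card theft) = 0.104732 / 0.912763 ≈ 0.1147

Pr[cardholder travelling abroad | fraud alert, genuine card theft] ≈ 0.1147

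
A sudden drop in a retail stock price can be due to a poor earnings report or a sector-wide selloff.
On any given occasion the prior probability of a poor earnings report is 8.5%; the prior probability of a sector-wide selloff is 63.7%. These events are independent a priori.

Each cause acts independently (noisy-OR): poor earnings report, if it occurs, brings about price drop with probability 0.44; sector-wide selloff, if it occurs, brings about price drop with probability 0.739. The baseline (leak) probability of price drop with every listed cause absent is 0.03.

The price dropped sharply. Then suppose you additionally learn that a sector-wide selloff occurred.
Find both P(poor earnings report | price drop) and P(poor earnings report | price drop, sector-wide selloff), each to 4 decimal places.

P(poor earnings report | price drop) ≈ 0.1197; P(poor earnings report | price drop, sector-wide selloff) ≈ 0.0965

Under noisy-OR, P(price drop | causes) = 1 − (1−0.03)·∏(1−qᵢ) over the active causes.
Sum P(price drop|·) weighted by the priors over the 4 (poor earnings report, sector-wide selloff) configurations:
  P(price drop) = 0.03×0.915×0.363 + 0.74683×0.915×0.637 + 0.4568×0.085×0.363 + 0.858225×0.085×0.637
        = 0.009964 + 0.435294 + 0.014095 + 0.046469 = 0.505822
Keeping only the poor earnings report-present terms gives 0.060564, so
  P(poor earnings report | price drop) = 0.060564 / 0.505822 ≈ 0.1197

With the extra evidence:
P(price drop | sector-wide selloff) = 0.74683*0.915 + 0.858225*0.085 = 0.683349 + 0.072949 = 0.756298
Of this, 0.072949 comes from 0.858225*0.085 (the poor earnings report=true cases).
P(poor earnings report | price drop, sector-wide selloff) = 0.072949 / 0.756298 ≈ 0.0965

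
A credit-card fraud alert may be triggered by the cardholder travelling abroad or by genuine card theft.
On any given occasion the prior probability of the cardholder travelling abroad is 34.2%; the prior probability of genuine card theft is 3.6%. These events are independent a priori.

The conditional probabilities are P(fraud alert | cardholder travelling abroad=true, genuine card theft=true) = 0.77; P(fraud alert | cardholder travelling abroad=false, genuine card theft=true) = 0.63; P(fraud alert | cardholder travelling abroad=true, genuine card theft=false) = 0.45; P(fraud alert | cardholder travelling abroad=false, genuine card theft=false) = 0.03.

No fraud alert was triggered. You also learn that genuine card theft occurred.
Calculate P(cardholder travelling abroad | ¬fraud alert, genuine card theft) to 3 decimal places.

P(cardholder travelling abroad | ¬fraud alert, genuine card theft) ≈ 0.244

P(¬fraud alert | genuine card theft) = 0.37×0.658 + 0.23×0.342 = 0.243460 + 0.078660 = 0.322120
The cardholder travelling abroad-present share is 0.23×0.342 = 0.078660.
Hence the posterior is 0.078660/0.322120 ≈ 0.244.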